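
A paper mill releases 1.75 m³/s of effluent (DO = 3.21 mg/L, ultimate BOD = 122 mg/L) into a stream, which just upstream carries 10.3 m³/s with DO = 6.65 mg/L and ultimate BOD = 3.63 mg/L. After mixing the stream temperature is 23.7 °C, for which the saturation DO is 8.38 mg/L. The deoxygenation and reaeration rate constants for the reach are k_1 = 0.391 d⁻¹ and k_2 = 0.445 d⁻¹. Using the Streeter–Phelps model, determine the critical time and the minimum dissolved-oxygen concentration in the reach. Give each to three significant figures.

t_c ≈ 2.12 d; minimum DO ≈ 0.393 mg/L

Mixed DO = (10.3×6.65 + 1.75×3.21)/(10.3+1.75) = 74.11/12.05 = 6.150 mg/L.
Mixed L₀ = (10.3×3.63 + 1.75×122)/(12.05) = 250.9/12.05 = 20.82 mg/L.
Initial deficit D₀ = C_s − DO₀ = 8.38 − 6.150 = 2.230 mg/L.
t_c = (1/0.05400) ln[(0.445/0.391)(1 − 2.230×0.05400/(0.391×20.82))] = 18.52 × ln(1.121) = 2.120 d.
D_c = (0.391/0.445) × 20.82 × e^(−0.391×2.120) = 0.8787 × 20.82 × 0.4366 = 7.987 mg/L.
Minimum DO = 8.38 − 7.987 = 0.3935 mg/L.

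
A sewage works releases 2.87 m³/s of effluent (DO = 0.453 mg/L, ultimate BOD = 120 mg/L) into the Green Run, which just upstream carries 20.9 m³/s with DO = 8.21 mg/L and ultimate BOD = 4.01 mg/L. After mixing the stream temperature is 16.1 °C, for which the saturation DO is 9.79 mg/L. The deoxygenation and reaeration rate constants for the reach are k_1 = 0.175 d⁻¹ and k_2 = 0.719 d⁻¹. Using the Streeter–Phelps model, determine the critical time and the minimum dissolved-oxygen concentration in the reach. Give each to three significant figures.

Mixed DO = (20.9×8.21 + 2.87×0.453)/(20.9+2.87) = 172.9/23.77 = 7.273 mg/L.
Mixed L₀ = (20.9×4.01 + 2.87×120)/(23.77) = 428.2/23.77 = 18.01 mg/L.
Initial deficit D₀ = C_s − DO₀ = 9.79 − 7.273 = 2.517 mg/L.
t_c = (1/0.5440) ln[(0.719/0.175)(1 − 2.517×0.5440/(0.175×18.01))] = 1.838 × ln(2.324) = 1.550 d.
D_c = (0.175/0.719) × 18.01 × e^(−0.175×1.550) = 0.2434 × 18.01 × 0.7624 = 3.343 mg/L.
Minimum DO = 9.79 − 3.343 = 6.447 mg/L.

t_c ≈ 1.55 d; minimum DO ≈ 6.45 mg/L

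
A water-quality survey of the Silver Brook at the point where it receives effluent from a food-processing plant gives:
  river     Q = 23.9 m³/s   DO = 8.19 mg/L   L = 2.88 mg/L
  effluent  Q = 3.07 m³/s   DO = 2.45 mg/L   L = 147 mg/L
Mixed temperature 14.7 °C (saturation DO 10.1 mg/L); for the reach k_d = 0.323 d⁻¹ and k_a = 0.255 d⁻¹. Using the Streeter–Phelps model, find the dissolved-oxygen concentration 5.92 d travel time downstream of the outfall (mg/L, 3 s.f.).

DO ≈ 2.82 mg/L

Mixed DO = (23.9×8.19 + 3.07×2.45)/(23.9+3.07) = 203.3/26.97 = 7.537 mg/L.
Mixed L₀ = (23.9×2.88 + 3.07×147)/(26.97) = 520.1/26.97 = 19.29 mg/L.
Initial deficit D₀ = C_s − DO₀ = 10.1 − 7.537 = 2.563 mg/L.
D(5.92) = [0.323×19.29/(0.255−0.323)](e^(−0.323×5.92) − e^(−0.255×5.92)) + 2.563 e^(−0.255×5.92)
= -91.60 × (0.1478 − 0.2210) + 2.563 × 0.2210 = 7.275 mg/L.
DO = 10.1 − 7.275 = 2.825 mg/L.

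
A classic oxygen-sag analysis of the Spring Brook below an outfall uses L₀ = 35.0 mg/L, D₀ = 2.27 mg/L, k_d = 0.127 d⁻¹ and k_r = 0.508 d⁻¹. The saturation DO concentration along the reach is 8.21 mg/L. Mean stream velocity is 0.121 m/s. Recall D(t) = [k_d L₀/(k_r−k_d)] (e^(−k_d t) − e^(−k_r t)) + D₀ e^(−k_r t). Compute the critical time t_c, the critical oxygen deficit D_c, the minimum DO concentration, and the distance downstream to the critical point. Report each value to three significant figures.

t_c ≈ 3.07 d; D_c ≈ 5.92 mg/L; min DO ≈ 2.29 mg/L; x_c ≈ 32.1 km

With k_r/k_d = 4.000 and 1 − D₀(k_r−k_d)/(k_d L₀) = 0.8054,
t_c = ln(4.000 × 0.8054) / (0.508 − 0.127) = ln(3.222) / 0.3810 = 1.170/0.3810 = 3.071 d.
L(t_c) = L₀ e^(−k_d t_c) = 35.0 × 0.6771 = 23.70 mg/L, and at the critical point k_r D_c = k_d L, so D_c = (0.127/0.508) × 23.70 = 5.924 mg/L.
Minimum DO = C_s − D_c = 8.21 − 5.924 = 2.286 mg/L.
x_c = v t_c = 0.121 m/s × 3.071 d × 86400 s/d = 32100 m ≈ 32.1 km.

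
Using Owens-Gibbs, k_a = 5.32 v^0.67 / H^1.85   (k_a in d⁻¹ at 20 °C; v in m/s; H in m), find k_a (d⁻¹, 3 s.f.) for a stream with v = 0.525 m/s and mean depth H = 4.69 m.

k_a ≈ 0.198 d⁻¹

k_a = 5.32 × 0.525^0.67 / 4.69^1.85 = 5.32 × 0.6494 / 17.44 = 0.1980 d⁻¹.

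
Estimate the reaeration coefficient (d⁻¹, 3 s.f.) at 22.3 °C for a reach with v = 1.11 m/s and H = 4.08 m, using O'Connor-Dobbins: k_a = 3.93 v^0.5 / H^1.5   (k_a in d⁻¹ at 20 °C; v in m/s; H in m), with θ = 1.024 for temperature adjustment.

k_a ≈ 0.531 d⁻¹

k_a(20) = 3.93 × 1.11^0.5 / 4.08^1.5 = 3.93 × 1.054 / 8.241 = 0.5024 d⁻¹.
k_a(22.3) = 0.5024 × 1.024^(22.3−20) = 0.5024 × 1.056 = 0.5306 d⁻¹.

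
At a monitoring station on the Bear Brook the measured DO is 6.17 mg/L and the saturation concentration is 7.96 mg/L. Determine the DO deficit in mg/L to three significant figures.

D = C_s − C = 7.96 − 6.17 = 1.79 mg/L.

D ≈ 1.79 mg/L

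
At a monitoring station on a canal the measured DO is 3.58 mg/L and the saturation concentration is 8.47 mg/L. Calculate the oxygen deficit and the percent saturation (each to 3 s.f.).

D = C_s − C = 8.47 − 3.58 = 4.89 mg/L.
% saturation = 3.58/8.47 × 100 = 42.3 %.

D ≈ 4.89 mg/L; 42.3 % saturation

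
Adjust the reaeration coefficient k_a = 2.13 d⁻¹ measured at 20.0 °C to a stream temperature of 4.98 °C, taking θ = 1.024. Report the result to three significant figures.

k_a(T₂) = k_a(T₁) · θ^(T₂−T₁) = 2.13 × 1.024^(4.98−20.0)
= 2.13 × 1.024^-15.0 = 2.13 × 0.7003 = 1.492 d⁻¹.

k_a ≈ 1.49 d⁻¹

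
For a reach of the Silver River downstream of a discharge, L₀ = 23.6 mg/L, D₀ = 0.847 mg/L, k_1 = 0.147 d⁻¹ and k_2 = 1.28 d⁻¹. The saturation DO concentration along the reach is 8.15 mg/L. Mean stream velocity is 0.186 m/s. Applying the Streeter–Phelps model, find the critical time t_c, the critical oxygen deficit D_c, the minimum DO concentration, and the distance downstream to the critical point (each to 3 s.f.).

t_c ≈ 1.62 d; D_c ≈ 2.13 mg/L; min DO ≈ 6.02 mg/L; x_c ≈ 26.1 km

At the critical point dD/dt = 0, so k_1 L₀ e^(−k_1 t) = k_2 D. Substituting D(t) from the Streeter–Phelps equation and solving for t gives
t_c = ln[(k_2/k_1)(1 − D₀(k_2−k_1)/(k_1 L₀))] / (k_2−k_1).
Here k_2−k_1 = 1.133 d⁻¹ and 1 − D₀(k_2−k_1)/(k_1 L₀) = 1 − 0.847×1.133/(0.147×23.6) = 0.7234, so
t_c = ln(8.707 × 0.7234) / 1.133 = 1.840 / 1.133 = 1.624 d.
L(t_c) = L₀ e^(−k_1 t_c) = 23.6 × 0.7876 = 18.59 mg/L, and at the critical point k_2 D_c = k_1 L, so D_c = (0.147/1.28) × 18.59 = 2.135 mg/L.
Minimum DO = C_s − D_c = 8.15 − 2.135 = 6.015 mg/L.
x_c = v t_c = 0.186 m/s × 1.624 d × 86400 s/d = 26100 m ≈ 26.1 km.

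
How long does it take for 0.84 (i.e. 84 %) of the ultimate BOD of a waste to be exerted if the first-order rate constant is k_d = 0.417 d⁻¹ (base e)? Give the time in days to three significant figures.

y/L₀ = 1 − e^(−k_d t) = 0.84 ⇒ e^(−k_d t) = 0.160
t = −ln(0.160) / 0.417 = 1.833 / 0.417 = 4.395 d.

t ≈ 4.39 d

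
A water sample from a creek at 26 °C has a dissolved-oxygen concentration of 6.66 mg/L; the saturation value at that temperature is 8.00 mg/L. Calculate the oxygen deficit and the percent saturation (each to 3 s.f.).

D = C_s − C = 8.00 − 6.66 = 1.34 mg/L.
% saturation = 6.66/8.00 × 100 = 83.2 %.

D ≈ 1.34 mg/L; 83.2 % saturation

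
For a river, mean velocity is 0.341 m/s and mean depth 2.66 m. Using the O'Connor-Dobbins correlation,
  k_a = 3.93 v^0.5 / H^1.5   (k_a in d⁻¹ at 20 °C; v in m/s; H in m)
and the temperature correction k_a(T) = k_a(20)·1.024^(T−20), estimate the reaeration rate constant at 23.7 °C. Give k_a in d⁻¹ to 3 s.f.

k_a ≈ 0.578 d⁻¹

k_a(20) = 3.93 × 0.341^0.5 / 2.66^1.5 = 3.93 × 0.5840 / 4.338 = 0.5290 d⁻¹.
k_a(23.7) = 0.5290 × 1.024^(23.7−20) = 0.5290 × 1.092 = 0.5775 d⁻¹.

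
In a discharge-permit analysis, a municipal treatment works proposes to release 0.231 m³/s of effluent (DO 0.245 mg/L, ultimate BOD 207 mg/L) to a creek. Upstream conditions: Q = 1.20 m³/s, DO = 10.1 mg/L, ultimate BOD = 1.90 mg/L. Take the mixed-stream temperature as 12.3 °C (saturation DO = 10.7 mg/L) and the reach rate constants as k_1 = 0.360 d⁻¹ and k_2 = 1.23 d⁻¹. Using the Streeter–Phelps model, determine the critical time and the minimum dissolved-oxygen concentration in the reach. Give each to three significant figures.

t_c ≈ 1.22 d; minimum DO ≈ 4.10 mg/L

Mixed DO = (1.20×10.1 + 0.231×0.245)/(1.20+0.231) = 12.18/1.431 = 8.509 mg/L.
Mixed L₀ = (1.20×1.90 + 0.231×207)/(1.431) = 50.10/1.431 = 35.01 mg/L.
Initial deficit D₀ = C_s − DO₀ = 10.7 − 8.509 = 2.191 mg/L.
t_c = (1/0.8700) ln[(1.23/0.360)(1 − 2.191×0.8700/(0.360×35.01))] = 1.149 × ln(2.900) = 1.224 d.
D_c = (0.360/1.23) × 35.01 × e^(−0.360×1.224) = 0.2927 × 35.01 × 0.6437 = 6.595 mg/L.
Minimum DO = 10.7 − 6.595 = 4.105 mg/L.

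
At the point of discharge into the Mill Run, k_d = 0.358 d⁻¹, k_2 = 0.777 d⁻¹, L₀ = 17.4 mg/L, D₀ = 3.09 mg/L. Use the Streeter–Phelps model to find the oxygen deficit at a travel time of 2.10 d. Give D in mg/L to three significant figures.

k_d L₀/(k_2−k_d) = 0.358×17.4/(0.777−0.358) = 6.229/0.4190 = 14.87 mg/L.
e^(−k_d t) = e^(−0.358×2.100) = 0.4715; e^(−k_2 t) = e^(−0.777×2.100) = 0.1956.
D = 14.87 × (0.4715 − 0.1956) + 3.09 × 0.1956 = 4.102 + 0.6044 = 4.706 mg/L.

D ≈ 4.71 mg/L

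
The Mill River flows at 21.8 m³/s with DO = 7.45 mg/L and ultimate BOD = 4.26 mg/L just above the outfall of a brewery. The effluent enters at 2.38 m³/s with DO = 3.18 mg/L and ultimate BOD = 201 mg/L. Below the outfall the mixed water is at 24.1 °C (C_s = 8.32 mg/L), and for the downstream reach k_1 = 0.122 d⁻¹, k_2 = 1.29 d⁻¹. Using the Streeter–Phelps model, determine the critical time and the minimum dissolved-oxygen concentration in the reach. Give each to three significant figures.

t_c ≈ 1.39 d; minimum DO ≈ 6.43 mg/L

Mixed DO = (21.8×7.45 + 2.38×3.18)/(21.8+2.38) = 170.0/24.18 = 7.030 mg/L.
Mixed L₀ = (21.8×4.26 + 2.38×201)/(24.18) = 571.2/24.18 = 23.62 mg/L.
Initial deficit D₀ = C_s − DO₀ = 8.32 − 7.030 = 1.290 mg/L.
t_c = (1/1.168) ln[(1.29/0.122)(1 − 1.290×1.168/(0.122×23.62))] = 0.8562 × ln(5.045) = 1.386 d.
D_c = (0.122/1.29) × 23.62 × e^(−0.122×1.386) = 0.09457 × 23.62 × 0.8445 = 1.887 mg/L.
Minimum DO = 8.32 − 1.887 = 6.433 mg/L.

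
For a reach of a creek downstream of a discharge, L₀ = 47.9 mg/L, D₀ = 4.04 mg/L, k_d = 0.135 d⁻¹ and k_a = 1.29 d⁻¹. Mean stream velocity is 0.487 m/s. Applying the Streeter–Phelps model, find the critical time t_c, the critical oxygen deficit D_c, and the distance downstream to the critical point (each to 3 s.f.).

t_c ≈ 0.847 d; D_c ≈ 4.47 mg/L; x_c ≈ 35.6 km

t_c = [1/(k_a−k_d)] ln[(k_a/k_d)(1 − D₀(k_a−k_d)/(k_d L₀))]
= [1/(1.29−0.135)] ln[(1.29/0.135)(1 − 4.04×1.155/(0.135×47.9))]
= (1/1.155) ln[9.556 × 0.2784] = 0.8658 × ln(2.660) = 0.8658 × 0.9784 = 0.8471 d.
D_c = (k_d/k_a) L₀ e^(−k_d t_c) = (0.135/1.29) × 47.9 × e^(−0.135×0.8471) = 0.1047 × 47.9 × 0.8919 = 4.471 mg/L.
x_c = v t_c = 0.487 m/s × 0.8471 d × 86400 s/d = 35640 m ≈ 35.6 km.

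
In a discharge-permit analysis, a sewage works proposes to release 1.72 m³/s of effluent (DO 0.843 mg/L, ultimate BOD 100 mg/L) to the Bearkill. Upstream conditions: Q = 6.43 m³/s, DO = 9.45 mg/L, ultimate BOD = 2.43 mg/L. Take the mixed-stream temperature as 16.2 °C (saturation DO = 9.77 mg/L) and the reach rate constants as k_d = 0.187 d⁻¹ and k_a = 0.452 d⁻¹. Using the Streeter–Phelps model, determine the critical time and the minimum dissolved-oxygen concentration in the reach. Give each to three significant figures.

t_c ≈ 2.80 d; minimum DO ≈ 4.13 mg/L

Mixed DO = (6.43×9.45 + 1.72×0.843)/(6.43+1.72) = 62.21/8.150 = 7.634 mg/L.
Mixed L₀ = (6.43×2.43 + 1.72×100)/(8.150) = 187.6/8.150 = 23.02 mg/L.
Initial deficit D₀ = C_s − DO₀ = 9.77 − 7.634 = 2.136 mg/L.
t_c = (1/0.2650) ln[(0.452/0.187)(1 − 2.136×0.2650/(0.187×23.02))] = 3.774 × ln(2.099) = 2.798 d.
D_c = (0.187/0.452) × 23.02 × e^(−0.187×2.798) = 0.4137 × 23.02 × 0.5926 = 5.644 mg/L.
Minimum DO = 9.77 − 5.644 = 4.126 mg/L.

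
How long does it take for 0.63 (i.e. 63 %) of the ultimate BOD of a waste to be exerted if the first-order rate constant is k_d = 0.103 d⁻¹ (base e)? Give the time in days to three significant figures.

y/L₀ = 1 − e^(−k_d t) = 0.63 ⇒ e^(−k_d t) = 0.370
t = −ln(0.370) / 0.103 = 0.9943 / 0.103 = 9.653 d.

t ≈ 9.65 d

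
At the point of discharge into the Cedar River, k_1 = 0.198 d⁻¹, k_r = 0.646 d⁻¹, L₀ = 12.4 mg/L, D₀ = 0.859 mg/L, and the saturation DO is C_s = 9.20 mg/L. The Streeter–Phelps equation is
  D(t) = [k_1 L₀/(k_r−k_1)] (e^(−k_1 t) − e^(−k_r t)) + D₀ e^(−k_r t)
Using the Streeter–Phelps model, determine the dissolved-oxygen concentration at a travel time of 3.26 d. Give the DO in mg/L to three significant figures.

DO ≈ 6.89 mg/L

k_1 L₀/(k_r−k_1) = 0.198×12.4/(0.646−0.198) = 2.455/0.4480 = 5.480 mg/L.
e^(−k_1 t) = e^(−0.198×3.260) = 0.5244; e^(−k_r t) = e^(−0.646×3.260) = 0.1217.
D = 5.480 × (0.5244 − 0.1217) + 0.859 × 0.1217 = 2.207 + 0.1046 = 2.311 mg/L.
DO = C_s − D = 9.20 − 2.311 = 6.889 mg/L.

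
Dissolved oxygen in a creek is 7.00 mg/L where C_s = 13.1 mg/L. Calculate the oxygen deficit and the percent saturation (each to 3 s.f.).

D ≈ 6.10 mg/L; 53.4 % saturation

D = C_s − C = 13.1 − 7.00 = 6.10 mg/L.
% saturation = 7.00/13.1 × 100 = 53.4 %.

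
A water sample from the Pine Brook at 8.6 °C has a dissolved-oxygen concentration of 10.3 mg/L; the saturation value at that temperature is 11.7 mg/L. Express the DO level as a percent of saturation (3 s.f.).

88.0 % saturation

% saturation = C/C_s × 100 = 10.3/11.7 × 100 = 88.0 %.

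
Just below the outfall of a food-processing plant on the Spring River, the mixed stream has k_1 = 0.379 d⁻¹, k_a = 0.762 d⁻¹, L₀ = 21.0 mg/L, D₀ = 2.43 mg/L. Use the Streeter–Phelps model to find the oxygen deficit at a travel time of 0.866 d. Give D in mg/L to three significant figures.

k_1 L₀/(k_a−k_1) = 0.379×21.0/(0.762−0.379) = 7.959/0.3830 = 20.78 mg/L.
e^(−k_1 t) = e^(−0.379×0.8660) = 0.7202; e^(−k_a t) = e^(−0.762×0.8660) = 0.5169.
D = 20.78 × (0.7202 − 0.5169) + 2.43 × 0.5169 = 4.225 + 1.256 = 5.481 mg/L.

D ≈ 5.48 mg/L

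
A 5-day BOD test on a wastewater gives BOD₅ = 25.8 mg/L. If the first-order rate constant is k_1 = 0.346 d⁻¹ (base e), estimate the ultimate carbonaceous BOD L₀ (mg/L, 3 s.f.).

L₀ ≈ 31.4 mg/L

BOD₅ = L₀(1 − e^(−5k_1)) ⇒ L₀ = BOD₅ / (1 − e^(−5×0.346))
= 25.8 / (1 − 0.1773) = 25.8 / 0.8227 = 31.36 mg/L.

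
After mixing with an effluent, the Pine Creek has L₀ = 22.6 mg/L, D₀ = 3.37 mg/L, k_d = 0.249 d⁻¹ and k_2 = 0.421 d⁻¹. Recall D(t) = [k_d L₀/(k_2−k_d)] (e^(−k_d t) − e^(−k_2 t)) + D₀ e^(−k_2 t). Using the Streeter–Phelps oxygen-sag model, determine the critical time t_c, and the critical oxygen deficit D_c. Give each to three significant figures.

t_c ≈ 2.42 d; D_c ≈ 7.31 mg/L

At the critical point dD/dt = 0, so k_d L₀ e^(−k_d t) = k_2 D. Substituting D(t) from the Streeter–Phelps equation and solving for t gives
t_c = ln[(k_2/k_d)(1 − D₀(k_2−k_d)/(k_d L₀))] / (k_2−k_d).
Here k_2−k_d = 0.1720 d⁻¹ and 1 − D₀(k_2−k_d)/(k_d L₀) = 1 − 3.37×0.1720/(0.249×22.6) = 0.8970, so
t_c = ln(1.691 × 0.8970) / 0.1720 = 0.4165 / 0.1720 = 2.421 d.
L(t_c) = L₀ e^(−k_d t_c) = 22.6 × 0.5472 = 12.37 mg/L, and at the critical point k_2 D_c = k_d L, so D_c = (0.249/0.421) × 12.37 = 7.314 mg/L.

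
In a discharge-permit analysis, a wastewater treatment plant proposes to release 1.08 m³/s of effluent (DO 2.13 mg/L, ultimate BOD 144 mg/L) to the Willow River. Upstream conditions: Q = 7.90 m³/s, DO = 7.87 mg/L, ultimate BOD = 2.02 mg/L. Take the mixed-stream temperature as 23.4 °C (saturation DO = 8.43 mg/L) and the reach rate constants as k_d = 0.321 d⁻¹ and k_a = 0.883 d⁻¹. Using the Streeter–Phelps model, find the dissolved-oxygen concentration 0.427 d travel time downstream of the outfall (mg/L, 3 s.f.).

DO ≈ 5.54 mg/L

Mixed DO = (7.90×7.87 + 1.08×2.13)/(7.90+1.08) = 64.47/8.980 = 7.180 mg/L.
Mixed L₀ = (7.90×2.02 + 1.08×144)/(8.980) = 171.5/8.980 = 19.10 mg/L.
Initial deficit D₀ = C_s − DO₀ = 8.43 − 7.180 = 1.250 mg/L.
D(0.427) = [0.321×19.10/(0.883−0.321)](e^(−0.321×0.427) − e^(−0.883×0.427)) + 1.250 e^(−0.883×0.427)
= 10.91 × (0.8719 − 0.6859) + 1.250 × 0.6859 = 2.887 mg/L.
DO = 8.43 − 2.887 = 5.543 mg/L.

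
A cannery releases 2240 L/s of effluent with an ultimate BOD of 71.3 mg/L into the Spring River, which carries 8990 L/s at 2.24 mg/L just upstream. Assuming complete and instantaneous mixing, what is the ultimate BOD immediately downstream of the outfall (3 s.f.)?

16.0 mg/L

Flow-weighted mixing: C = (Q_r C_r + Q_w C_w)/(Q_r + Q_w)
= (8990×2.24 + 2240×71.3)/(8990 + 2240) = 179800/11230 = 16.02 mg/L.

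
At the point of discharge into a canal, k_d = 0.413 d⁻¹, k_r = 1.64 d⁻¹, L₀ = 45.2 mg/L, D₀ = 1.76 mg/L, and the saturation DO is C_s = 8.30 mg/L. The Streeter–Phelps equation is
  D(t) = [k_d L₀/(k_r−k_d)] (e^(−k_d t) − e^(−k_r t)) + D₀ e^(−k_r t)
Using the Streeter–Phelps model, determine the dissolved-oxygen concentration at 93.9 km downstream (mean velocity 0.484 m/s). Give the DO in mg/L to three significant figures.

DO ≈ 2.62 mg/L

Travel time t = x/v = 93.9 km / (0.484 m/s) = 93900 m / 0.484 m/s = 194000 s = 2.245 d.
k_d L₀/(k_r−k_d) = 0.413×45.2/(1.64−0.413) = 18.67/1.227 = 15.21 mg/L.
e^(−k_d t) = e^(−0.413×2.245) = 0.3956; e^(−k_r t) = e^(−1.64×2.245) = 0.02516.
D = 15.21 × (0.3956 − 0.02516) + 1.76 × 0.02516 = 5.636 + 0.04428 = 5.680 mg/L.
DO = C_s − D = 8.30 − 5.680 = 2.620 mg/L.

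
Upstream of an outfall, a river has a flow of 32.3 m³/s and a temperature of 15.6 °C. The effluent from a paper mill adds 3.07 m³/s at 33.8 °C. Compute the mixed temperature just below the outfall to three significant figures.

17.2 °C

Flow-weighted mixing: C = (Q_r C_r + Q_w C_w)/(Q_r + Q_w)
= (32.3×15.6 + 3.07×33.8)/(32.3 + 3.07) = 607.6/35.37 = 17.18 °C.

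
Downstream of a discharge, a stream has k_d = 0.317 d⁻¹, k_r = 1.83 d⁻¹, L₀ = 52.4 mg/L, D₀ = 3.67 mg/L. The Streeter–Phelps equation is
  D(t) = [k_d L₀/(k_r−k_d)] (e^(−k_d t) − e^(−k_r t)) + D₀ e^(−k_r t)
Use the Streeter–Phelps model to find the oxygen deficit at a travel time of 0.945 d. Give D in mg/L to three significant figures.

k_d L₀/(k_r−k_d) = 0.317×52.4/(1.83−0.317) = 16.61/1.513 = 10.98 mg/L.
e^(−k_d t) = e^(−0.317×0.9450) = 0.7411; e^(−k_r t) = e^(−1.83×0.9450) = 0.1774.
D = 10.98 × (0.7411 − 0.1774) + 3.67 × 0.1774 = 6.189 + 0.6511 = 6.840 mg/L.

D ≈ 6.84 mg/L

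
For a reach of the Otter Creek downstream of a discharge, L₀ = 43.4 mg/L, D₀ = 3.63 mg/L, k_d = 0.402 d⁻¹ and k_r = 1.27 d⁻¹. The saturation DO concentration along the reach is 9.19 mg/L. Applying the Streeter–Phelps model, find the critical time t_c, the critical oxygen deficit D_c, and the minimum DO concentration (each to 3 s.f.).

t_c ≈ 1.10 d; D_c ≈ 8.84 mg/L; min DO ≈ 0.347 mg/L

With k_r/k_d = 3.159 and 1 − D₀(k_r−k_d)/(k_d L₀) = 0.8194,
t_c = ln(3.159 × 0.8194) / (1.27 − 0.402) = ln(2.589) / 0.8680 = 0.9511/0.8680 = 1.096 d.
D_c = (k_d/k_r) L₀ e^(−k_d t_c) = (0.402/1.27) × 43.4 × e^(−0.402×1.096) = 0.3165 × 43.4 × 0.6437 = 8.843 mg/L.
Minimum DO = C_s − D_c = 9.19 − 8.843 = 0.3469 mg/L.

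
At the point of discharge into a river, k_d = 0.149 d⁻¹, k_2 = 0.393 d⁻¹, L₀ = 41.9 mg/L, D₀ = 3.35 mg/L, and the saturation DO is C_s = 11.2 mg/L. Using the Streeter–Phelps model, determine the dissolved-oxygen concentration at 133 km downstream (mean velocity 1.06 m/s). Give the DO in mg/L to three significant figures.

Travel time t = x/v = 133 km / (1.06 m/s) = 133000 m / 1.06 m/s = 125500 s = 1.452 d.
k_d L₀/(k_2−k_d) = 0.149×41.9/(0.393−0.149) = 6.243/0.2440 = 25.59 mg/L.
e^(−k_d t) = e^(−0.149×1.452) = 0.8054; e^(−k_2 t) = e^(−0.393×1.452) = 0.5651.
D = 25.59 × (0.8054 − 0.5651) + 3.35 × 0.5651 = 6.149 + 1.893 = 8.042 mg/L.
DO = C_s − D = 11.2 − 8.042 = 3.158 mg/L.

DO ≈ 3.16 mg/L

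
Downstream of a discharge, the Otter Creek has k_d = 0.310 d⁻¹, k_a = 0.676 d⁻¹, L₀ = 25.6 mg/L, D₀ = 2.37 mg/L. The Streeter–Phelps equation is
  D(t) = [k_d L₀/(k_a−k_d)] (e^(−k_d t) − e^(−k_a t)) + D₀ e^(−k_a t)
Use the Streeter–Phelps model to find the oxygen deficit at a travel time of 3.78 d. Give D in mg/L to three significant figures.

D ≈ 5.22 mg/L

k_d L₀/(k_a−k_d) = 0.310×25.6/(0.676−0.310) = 7.936/0.3660 = 21.68 mg/L.
e^(−k_d t) = e^(−0.310×3.780) = 0.3098; e^(−k_a t) = e^(−0.676×3.780) = 0.07767.
D = 21.68 × (0.3098 − 0.07767) + 2.37 × 0.07767 = 5.033 + 0.1841 = 5.218 mg/L.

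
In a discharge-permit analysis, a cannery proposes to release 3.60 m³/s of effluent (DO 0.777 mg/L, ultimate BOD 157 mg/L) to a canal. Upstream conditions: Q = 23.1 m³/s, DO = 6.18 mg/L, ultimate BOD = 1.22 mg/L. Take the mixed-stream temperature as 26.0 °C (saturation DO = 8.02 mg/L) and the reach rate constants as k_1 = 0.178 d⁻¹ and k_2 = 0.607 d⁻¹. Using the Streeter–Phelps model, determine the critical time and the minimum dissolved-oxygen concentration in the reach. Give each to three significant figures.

Mixed DO = (23.1×6.18 + 3.60×0.777)/(23.1+3.60) = 145.6/26.70 = 5.452 mg/L.
Mixed L₀ = (23.1×1.22 + 3.60×157)/(26.70) = 593.4/26.70 = 22.22 mg/L.
Initial deficit D₀ = C_s − DO₀ = 8.02 − 5.452 = 2.568 mg/L.
t_c = (1/0.4290) ln[(0.607/0.178)(1 − 2.568×0.4290/(0.178×22.22))] = 2.331 × ln(2.460) = 2.099 d.
D_c = (0.178/0.607) × 22.22 × e^(−0.178×2.099) = 0.2932 × 22.22 × 0.6883 = 4.486 mg/L.
Minimum DO = 8.02 − 4.486 = 3.534 mg/L.

t_c ≈ 2.10 d; minimum DO ≈ 3.53 mg/L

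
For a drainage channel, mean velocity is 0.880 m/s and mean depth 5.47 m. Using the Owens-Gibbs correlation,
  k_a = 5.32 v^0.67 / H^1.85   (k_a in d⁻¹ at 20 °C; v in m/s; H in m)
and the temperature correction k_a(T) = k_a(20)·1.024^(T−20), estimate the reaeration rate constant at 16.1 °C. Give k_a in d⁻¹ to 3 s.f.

k_a ≈ 0.192 d⁻¹

k_a(20) = 5.32 × 0.880^0.67 / 5.47^1.85 = 5.32 × 0.9179 / 23.19 = 0.2106 d⁻¹.
k_a(16.1) = 0.2106 × 1.024^(16.1−20) = 0.2106 × 0.9117 = 0.1920 d⁻¹.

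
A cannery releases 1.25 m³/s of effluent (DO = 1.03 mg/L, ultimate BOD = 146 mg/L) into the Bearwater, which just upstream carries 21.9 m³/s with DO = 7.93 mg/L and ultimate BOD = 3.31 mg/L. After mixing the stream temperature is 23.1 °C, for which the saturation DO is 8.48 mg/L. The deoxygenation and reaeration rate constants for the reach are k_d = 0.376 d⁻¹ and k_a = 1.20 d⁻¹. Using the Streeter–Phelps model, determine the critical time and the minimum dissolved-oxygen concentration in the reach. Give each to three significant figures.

Mixed DO = (21.9×7.93 + 1.25×1.03)/(21.9+1.25) = 175.0/23.15 = 7.557 mg/L.
Mixed L₀ = (21.9×3.31 + 1.25×146)/(23.15) = 255.0/23.15 = 11.01 mg/L.
Initial deficit D₀ = C_s − DO₀ = 8.48 − 7.557 = 0.9226 mg/L.
t_c = (1/0.8240) ln[(1.20/0.376)(1 − 0.9226×0.8240/(0.376×11.01))] = 1.214 × ln(2.606) = 1.162 d.
D_c = (0.376/1.20) × 11.01 × e^(−0.376×1.162) = 0.3133 × 11.01 × 0.6460 = 2.229 mg/L.
Minimum DO = 8.48 − 2.229 = 6.251 mg/L.

t_c ≈ 1.16 d; minimum DO ≈ 6.25 mg/L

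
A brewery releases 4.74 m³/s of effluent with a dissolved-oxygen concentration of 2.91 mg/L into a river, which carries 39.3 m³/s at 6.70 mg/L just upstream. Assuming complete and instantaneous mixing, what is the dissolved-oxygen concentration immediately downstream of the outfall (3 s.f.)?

Flow-weighted mixing: C = (Q_r C_r + Q_w C_w)/(Q_r + Q_w)
= (39.3×6.70 + 4.74×2.91)/(39.3 + 4.74) = 277.1/44.04 = 6.292 mg/L.

6.29 mg/L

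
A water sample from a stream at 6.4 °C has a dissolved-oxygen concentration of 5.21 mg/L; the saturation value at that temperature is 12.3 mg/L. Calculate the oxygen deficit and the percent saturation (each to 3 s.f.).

D = C_s − C = 12.3 − 5.21 = 7.09 mg/L.
% saturation = 5.21/12.3 × 100 = 42.4 %.

D ≈ 7.09 mg/L; 42.4 % saturation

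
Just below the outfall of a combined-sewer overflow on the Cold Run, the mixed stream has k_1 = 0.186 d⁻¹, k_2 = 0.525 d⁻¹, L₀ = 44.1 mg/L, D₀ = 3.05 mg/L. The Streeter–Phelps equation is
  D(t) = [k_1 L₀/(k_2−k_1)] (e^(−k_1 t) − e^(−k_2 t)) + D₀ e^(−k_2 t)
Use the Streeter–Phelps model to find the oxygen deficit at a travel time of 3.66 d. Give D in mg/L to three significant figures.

D ≈ 9.15 mg/L

k_1 L₀/(k_2−k_1) = 0.186×44.1/(0.525−0.186) = 8.203/0.3390 = 24.20 mg/L.
e^(−k_1 t) = e^(−0.186×3.660) = 0.5062; e^(−k_2 t) = e^(−0.525×3.660) = 0.1464.
D = 24.20 × (0.5062 − 0.1464) + 3.05 × 0.1464 = 8.707 + 0.4465 = 9.153 mg/L.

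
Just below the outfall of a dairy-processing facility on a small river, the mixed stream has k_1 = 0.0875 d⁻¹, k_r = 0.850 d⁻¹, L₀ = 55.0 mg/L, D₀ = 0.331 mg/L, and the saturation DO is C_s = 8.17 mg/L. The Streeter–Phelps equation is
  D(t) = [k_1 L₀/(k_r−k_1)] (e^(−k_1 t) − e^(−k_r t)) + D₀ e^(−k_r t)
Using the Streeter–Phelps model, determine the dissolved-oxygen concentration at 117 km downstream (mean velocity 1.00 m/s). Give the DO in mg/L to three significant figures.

DO ≈ 4.46 mg/L

Travel time t = x/v = 117 km / (1.00 m/s) = 117000 m / 1.00 m/s = 117000 s = 1.354 d.
k_1 L₀/(k_r−k_1) = 0.0875×55.0/(0.850−0.0875) = 4.812/0.7625 = 6.311 mg/L.
e^(−k_1 t) = e^(−0.0875×1.354) = 0.8883; e^(−k_r t) = e^(−0.850×1.354) = 0.3163.
D = 6.311 × (0.8883 − 0.3163) + 0.331 × 0.3163 = 3.610 + 0.1047 = 3.715 mg/L.
DO = C_s − D = 8.17 − 3.715 = 4.455 mg/L.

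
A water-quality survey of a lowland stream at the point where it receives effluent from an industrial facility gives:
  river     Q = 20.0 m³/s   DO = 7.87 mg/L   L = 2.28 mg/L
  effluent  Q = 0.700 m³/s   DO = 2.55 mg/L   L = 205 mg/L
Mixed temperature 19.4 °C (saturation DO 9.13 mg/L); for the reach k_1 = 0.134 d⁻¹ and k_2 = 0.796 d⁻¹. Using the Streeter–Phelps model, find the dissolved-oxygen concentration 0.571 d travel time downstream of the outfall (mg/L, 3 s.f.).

DO ≈ 7.68 mg/L

Mixed DO = (20.0×7.87 + 0.700×2.55)/(20.0+0.700) = 159.2/20.70 = 7.690 mg/L.
Mixed L₀ = (20.0×2.28 + 0.700×205)/(20.70) = 189.1/20.70 = 9.135 mg/L.
Initial deficit D₀ = C_s − DO₀ = 9.13 − 7.690 = 1.440 mg/L.
D(0.571) = [0.134×9.135/(0.796−0.134)](e^(−0.134×0.571) − e^(−0.796×0.571)) + 1.440 e^(−0.796×0.571)
= 1.849 × (0.9263 − 0.6348) + 1.440 × 0.6348 = 1.453 mg/L.
DO = 9.13 − 1.453 = 7.677 mg/L.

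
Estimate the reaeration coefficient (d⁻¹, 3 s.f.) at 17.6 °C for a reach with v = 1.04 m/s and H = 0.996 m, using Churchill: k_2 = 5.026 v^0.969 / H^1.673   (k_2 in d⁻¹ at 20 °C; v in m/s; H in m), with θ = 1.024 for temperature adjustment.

k_2(20) = 5.026 × 1.04^0.969 / 0.996^1.673 = 5.026 × 1.039 / 0.9933 = 5.256 d⁻¹.
k_2(17.6) = 5.256 × 1.024^(17.6−20) = 5.256 × 0.9447 = 4.965 d⁻¹.

k_2 ≈ 4.97 d⁻¹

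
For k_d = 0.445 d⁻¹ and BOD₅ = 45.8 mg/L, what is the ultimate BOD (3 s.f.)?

BOD₅ = L₀(1 − e^(−5k_d)) ⇒ L₀ = BOD₅ / (1 − e^(−5×0.445))
= 45.8 / (1 − 0.1081) = 45.8 / 0.8919 = 51.35 mg/L.

L₀ ≈ 51.3 mg/L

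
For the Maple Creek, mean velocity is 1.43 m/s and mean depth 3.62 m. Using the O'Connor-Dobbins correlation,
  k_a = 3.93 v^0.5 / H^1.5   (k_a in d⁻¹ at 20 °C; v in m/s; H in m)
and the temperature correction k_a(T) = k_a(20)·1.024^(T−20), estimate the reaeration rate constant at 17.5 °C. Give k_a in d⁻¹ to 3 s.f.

k_a(20) = 3.93 × 1.43^0.5 / 3.62^1.5 = 3.93 × 1.196 / 6.888 = 0.6823 d⁻¹.
k_a(17.5) = 0.6823 × 1.024^(17.5−20) = 0.6823 × 0.9424 = 0.6431 d⁻¹.

k_a ≈ 0.643 d⁻¹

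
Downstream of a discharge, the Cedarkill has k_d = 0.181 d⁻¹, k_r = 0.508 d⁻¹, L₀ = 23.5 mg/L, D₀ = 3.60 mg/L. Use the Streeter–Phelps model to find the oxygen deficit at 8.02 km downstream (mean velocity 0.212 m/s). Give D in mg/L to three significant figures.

D ≈ 4.49 mg/L

Travel time t = x/v = 8.02 km / (0.212 m/s) = 8020 m / 0.212 m/s = 37830 s = 0.4378 d.
k_d L₀/(k_r−k_d) = 0.181×23.5/(0.508−0.181) = 4.253/0.3270 = 13.01 mg/L.
e^(−k_d t) = e^(−0.181×0.4378) = 0.9238; e^(−k_r t) = e^(−0.508×0.4378) = 0.8006.
D = 13.01 × (0.9238 − 0.8006) + 3.60 × 0.8006 = 1.603 + 2.882 = 4.485 mg/L.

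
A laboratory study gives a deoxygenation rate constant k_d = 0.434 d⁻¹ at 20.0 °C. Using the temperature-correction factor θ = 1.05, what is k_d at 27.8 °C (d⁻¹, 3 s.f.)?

k_d(T₂) = k_d(T₁) · θ^(T₂−T₁) = 0.434 × 1.05^(27.8−20.0)
= 0.434 × 1.05^7.80 = 0.434 × 1.463 = 0.6350 d⁻¹.

k_d ≈ 0.635 d⁻¹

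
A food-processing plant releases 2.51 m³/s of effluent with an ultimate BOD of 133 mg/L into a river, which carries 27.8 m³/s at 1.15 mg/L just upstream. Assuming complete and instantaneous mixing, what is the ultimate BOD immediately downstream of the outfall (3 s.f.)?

12.1 mg/L

Flow-weighted mixing: C = (Q_r C_r + Q_w C_w)/(Q_r + Q_w)
= (27.8×1.15 + 2.51×133)/(27.8 + 2.51) = 365.8/30.31 = 12.07 mg/L.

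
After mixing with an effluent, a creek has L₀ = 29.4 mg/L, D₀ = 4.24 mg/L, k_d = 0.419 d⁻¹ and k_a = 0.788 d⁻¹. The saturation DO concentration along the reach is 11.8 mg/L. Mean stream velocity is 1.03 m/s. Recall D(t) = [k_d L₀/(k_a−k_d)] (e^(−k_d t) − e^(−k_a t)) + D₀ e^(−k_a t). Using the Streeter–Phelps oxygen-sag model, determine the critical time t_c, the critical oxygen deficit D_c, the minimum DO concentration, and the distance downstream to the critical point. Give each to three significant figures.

t_c ≈ 1.34 d; D_c ≈ 8.90 mg/L; min DO ≈ 2.90 mg/L; x_c ≈ 120 km

At the critical point dD/dt = 0, so k_d L₀ e^(−k_d t) = k_a D. Substituting D(t) from the Streeter–Phelps equation and solving for t gives
t_c = ln[(k_a/k_d)(1 − D₀(k_a−k_d)/(k_d L₀))] / (k_a−k_d).
Here k_a−k_d = 0.3690 d⁻¹ and 1 − D₀(k_a−k_d)/(k_d L₀) = 1 − 4.24×0.3690/(0.419×29.4) = 0.8730, so
t_c = ln(1.881 × 0.8730) / 0.3690 = 0.4958 / 0.3690 = 1.344 d.
D_c = (k_d/k_a) L₀ e^(−k_d t_c) = (0.419/0.788) × 29.4 × e^(−0.419×1.344) = 0.5317 × 29.4 × 0.5695 = 8.903 mg/L.
Minimum DO = C_s − D_c = 11.8 − 8.903 = 2.897 mg/L.
x_c = v t_c = 1.03 m/s × 1.344 d × 86400 s/d = 119600 m ≈ 120 km.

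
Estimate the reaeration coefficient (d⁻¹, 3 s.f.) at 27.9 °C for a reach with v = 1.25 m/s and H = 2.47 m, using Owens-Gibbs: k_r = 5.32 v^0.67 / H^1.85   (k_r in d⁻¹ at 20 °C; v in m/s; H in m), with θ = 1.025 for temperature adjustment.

k_r(20) = 5.32 × 1.25^0.67 / 2.47^1.85 = 5.32 × 1.161 / 5.327 = 1.160 d⁻¹.
k_r(27.9) = 1.160 × 1.025^(27.9−20) = 1.160 × 1.215 = 1.410 d⁻¹.

k_r ≈ 1.41 d⁻¹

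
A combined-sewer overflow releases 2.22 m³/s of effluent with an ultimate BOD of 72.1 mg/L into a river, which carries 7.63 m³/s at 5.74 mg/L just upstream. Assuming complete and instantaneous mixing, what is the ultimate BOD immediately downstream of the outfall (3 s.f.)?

Flow-weighted mixing: C = (Q_r C_r + Q_w C_w)/(Q_r + Q_w)
= (7.63×5.74 + 2.22×72.1)/(7.63 + 2.22) = 203.9/9.850 = 20.70 mg/L.

20.7 mg/L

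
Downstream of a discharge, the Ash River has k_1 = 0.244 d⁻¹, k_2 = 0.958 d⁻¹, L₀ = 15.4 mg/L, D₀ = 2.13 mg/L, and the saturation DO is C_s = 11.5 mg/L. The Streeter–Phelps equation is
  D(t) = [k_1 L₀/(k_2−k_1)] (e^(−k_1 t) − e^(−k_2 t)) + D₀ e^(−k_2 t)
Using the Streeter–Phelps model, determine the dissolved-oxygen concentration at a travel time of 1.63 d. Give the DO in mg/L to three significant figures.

k_1 L₀/(k_2−k_1) = 0.244×15.4/(0.958−0.244) = 3.758/0.7140 = 5.263 mg/L.
e^(−k_1 t) = e^(−0.244×1.630) = 0.6719; e^(−k_2 t) = e^(−0.958×1.630) = 0.2098.
D = 5.263 × (0.6719 − 0.2098) + 2.13 × 0.2098 = 2.432 + 0.4469 = 2.878 mg/L.
DO = C_s − D = 11.5 − 2.878 = 8.622 mg/L.

DO ≈ 8.62 mg/L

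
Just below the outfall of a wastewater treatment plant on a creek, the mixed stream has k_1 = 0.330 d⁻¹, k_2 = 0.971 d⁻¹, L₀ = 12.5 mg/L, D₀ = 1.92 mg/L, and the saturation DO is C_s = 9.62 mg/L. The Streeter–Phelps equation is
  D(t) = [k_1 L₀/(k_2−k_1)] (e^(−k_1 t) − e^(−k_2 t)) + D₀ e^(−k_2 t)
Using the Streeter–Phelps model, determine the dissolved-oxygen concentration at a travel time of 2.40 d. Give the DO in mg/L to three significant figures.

k_1 L₀/(k_2−k_1) = 0.330×12.5/(0.971−0.330) = 4.125/0.6410 = 6.435 mg/L.
e^(−k_1 t) = e^(−0.330×2.400) = 0.4529; e^(−k_2 t) = e^(−0.971×2.400) = 0.09726.
D = 6.435 × (0.4529 − 0.09726) + 1.92 × 0.09726 = 2.289 + 0.1867 = 2.476 mg/L.
DO = C_s − D = 9.62 − 2.476 = 7.144 mg/L.

DO ≈ 7.14 mg/L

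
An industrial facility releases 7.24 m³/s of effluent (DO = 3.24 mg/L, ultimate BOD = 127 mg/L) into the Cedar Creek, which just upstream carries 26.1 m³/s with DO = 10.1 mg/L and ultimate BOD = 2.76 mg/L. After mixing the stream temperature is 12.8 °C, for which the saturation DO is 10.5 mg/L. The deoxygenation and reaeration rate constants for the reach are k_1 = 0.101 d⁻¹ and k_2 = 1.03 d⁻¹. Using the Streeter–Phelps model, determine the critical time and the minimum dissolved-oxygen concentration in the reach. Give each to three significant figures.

t_c ≈ 1.55 d; minimum DO ≈ 8.01 mg/L

Mixed DO = (26.1×10.1 + 7.24×3.24)/(26.1+7.24) = 287.1/33.34 = 8.610 mg/L.
Mixed L₀ = (26.1×2.76 + 7.24×127)/(33.34) = 991.5/33.34 = 29.74 mg/L.
Initial deficit D₀ = C_s − DO₀ = 10.5 − 8.610 = 1.890 mg/L.
t_c = (1/0.9290) ln[(1.03/0.101)(1 − 1.890×0.9290/(0.101×29.74))] = 1.076 × ln(4.238) = 1.554 d.
D_c = (0.101/1.03) × 29.74 × e^(−0.101×1.554) = 0.09806 × 29.74 × 0.8547 = 2.493 mg/L.
Minimum DO = 10.5 − 2.493 = 8.007 mg/L.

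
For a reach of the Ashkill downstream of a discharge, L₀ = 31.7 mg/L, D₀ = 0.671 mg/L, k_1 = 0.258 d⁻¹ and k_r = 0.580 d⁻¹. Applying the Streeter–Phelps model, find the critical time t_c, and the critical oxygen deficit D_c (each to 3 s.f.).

t_c ≈ 2.43 d; D_c ≈ 7.53 mg/L

t_c = [1/(k_r−k_1)] ln[(k_r/k_1)(1 − D₀(k_r−k_1)/(k_1 L₀))]
= [1/(0.580−0.258)] ln[(0.580/0.258)(1 − 0.671×0.3220/(0.258×31.7))]
= (1/0.3220) ln[2.248 × 0.9736] = 3.106 × ln(2.189) = 3.106 × 0.7833 = 2.433 d.
D_c = (k_1/k_r) L₀ e^(−k_1 t_c) = (0.258/0.580) × 31.7 × e^(−0.258×2.433) = 0.4448 × 31.7 × 0.5339 = 7.528 mg/L.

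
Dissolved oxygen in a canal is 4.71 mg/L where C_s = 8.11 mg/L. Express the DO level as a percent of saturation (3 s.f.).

% saturation = C/C_s × 100 = 4.71/8.11 × 100 = 58.1 %.

58.1 % saturation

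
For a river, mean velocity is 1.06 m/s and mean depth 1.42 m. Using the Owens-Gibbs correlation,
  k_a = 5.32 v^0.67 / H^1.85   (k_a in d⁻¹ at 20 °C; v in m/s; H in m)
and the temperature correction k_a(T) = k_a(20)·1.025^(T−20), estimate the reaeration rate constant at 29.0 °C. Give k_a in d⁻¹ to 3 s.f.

k_a(20) = 5.32 × 1.06^0.67 / 1.42^1.85 = 5.32 × 1.040 / 1.913 = 2.892 d⁻¹.
k_a(29.0) = 2.892 × 1.025^(29.0−20) = 2.892 × 1.249 = 3.611 d⁻¹.

k_a ≈ 3.61 d⁻¹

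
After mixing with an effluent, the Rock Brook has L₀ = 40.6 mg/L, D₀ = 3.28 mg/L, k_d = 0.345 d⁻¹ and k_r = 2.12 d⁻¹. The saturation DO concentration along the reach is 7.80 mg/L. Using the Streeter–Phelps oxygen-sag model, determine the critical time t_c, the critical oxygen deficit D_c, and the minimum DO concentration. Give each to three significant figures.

At the critical point dD/dt = 0, so k_d L₀ e^(−k_d t) = k_r D. Substituting D(t) from the Streeter–Phelps equation and solving for t gives
t_c = ln[(k_r/k_d)(1 − D₀(k_r−k_d)/(k_d L₀))] / (k_r−k_d).
Here k_r−k_d = 1.775 d⁻¹ and 1 − D₀(k_r−k_d)/(k_d L₀) = 1 − 3.28×1.775/(0.345×40.6) = 0.5844, so
t_c = ln(6.145 × 0.5844) / 1.775 = 1.278 / 1.775 = 0.7202 d.
D_c = (k_d/k_r) L₀ e^(−k_d t_c) = (0.345/2.12) × 40.6 × e^(−0.345×0.7202) = 0.1627 × 40.6 × 0.7800 = 5.153 mg/L.
Minimum DO = C_s − D_c = 7.80 − 5.153 = 2.647 mg/L.

t_c ≈ 0.720 d; D_c ≈ 5.15 mg/L; min DO ≈ 2.65 mg/L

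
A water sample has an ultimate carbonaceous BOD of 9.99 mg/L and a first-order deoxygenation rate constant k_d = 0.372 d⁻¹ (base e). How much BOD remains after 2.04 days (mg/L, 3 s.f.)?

L_t = L₀ e^(−k_d t) = 9.99 × e^(−0.372×2.04) = 9.99 × 0.4682 = 4.677 mg/L.

L ≈ 4.68 mg/L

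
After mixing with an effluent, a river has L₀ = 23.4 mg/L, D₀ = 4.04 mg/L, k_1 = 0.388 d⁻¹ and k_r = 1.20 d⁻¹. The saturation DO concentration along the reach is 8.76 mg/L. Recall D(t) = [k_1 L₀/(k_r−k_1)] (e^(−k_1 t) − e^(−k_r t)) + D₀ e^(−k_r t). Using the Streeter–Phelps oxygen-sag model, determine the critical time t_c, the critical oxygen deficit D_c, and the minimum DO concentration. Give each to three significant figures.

t_c ≈ 0.838 d; D_c ≈ 5.47 mg/L; min DO ≈ 3.29 mg/L

At the critical point dD/dt = 0, so k_1 L₀ e^(−k_1 t) = k_r D. Substituting D(t) from the Streeter–Phelps equation and solving for t gives
t_c = ln[(k_r/k_1)(1 − D₀(k_r−k_1)/(k_1 L₀))] / (k_r−k_1).
Here k_r−k_1 = 0.8120 d⁻¹ and 1 − D₀(k_r−k_1)/(k_1 L₀) = 1 − 4.04×0.8120/(0.388×23.4) = 0.6387, so
t_c = ln(3.093 × 0.6387) / 0.8120 = 0.6807 / 0.8120 = 0.8383 d.
L(t_c) = L₀ e^(−k_1 t_c) = 23.4 × 0.7223 = 16.90 mg/L, and at the critical point k_r D_c = k_1 L, so D_c = (0.388/1.20) × 16.90 = 5.465 mg/L.
Minimum DO = C_s − D_c = 8.76 − 5.465 = 3.295 mg/L.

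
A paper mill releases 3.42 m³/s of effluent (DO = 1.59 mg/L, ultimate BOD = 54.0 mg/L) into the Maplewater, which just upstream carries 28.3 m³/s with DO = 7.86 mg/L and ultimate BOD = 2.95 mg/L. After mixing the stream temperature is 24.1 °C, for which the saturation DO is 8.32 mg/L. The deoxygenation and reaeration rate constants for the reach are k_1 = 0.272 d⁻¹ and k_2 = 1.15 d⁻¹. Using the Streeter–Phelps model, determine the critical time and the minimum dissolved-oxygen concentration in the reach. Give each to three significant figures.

Mixed DO = (28.3×7.86 + 3.42×1.59)/(28.3+3.42) = 227.9/31.72 = 7.184 mg/L.
Mixed L₀ = (28.3×2.95 + 3.42×54.0)/(31.72) = 268.2/31.72 = 8.454 mg/L.
Initial deficit D₀ = C_s − DO₀ = 8.32 − 7.184 = 1.136 mg/L.
t_c = (1/0.8780) ln[(1.15/0.272)(1 − 1.136×0.8780/(0.272×8.454))] = 1.139 × ln(2.394) = 0.9943 d.
D_c = (0.272/1.15) × 8.454 × e^(−0.272×0.9943) = 0.2365 × 8.454 × 0.7630 = 1.526 mg/L.
Minimum DO = 8.32 − 1.526 = 6.794 mg/L.

t_c ≈ 0.994 d; minimum DO ≈ 6.79 mg/L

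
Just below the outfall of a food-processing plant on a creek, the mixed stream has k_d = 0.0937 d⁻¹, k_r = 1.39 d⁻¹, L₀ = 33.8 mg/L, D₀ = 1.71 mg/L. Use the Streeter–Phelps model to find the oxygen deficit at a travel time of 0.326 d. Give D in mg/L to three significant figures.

k_d L₀/(k_r−k_d) = 0.0937×33.8/(1.39−0.0937) = 3.167/1.296 = 2.443 mg/L.
e^(−k_d t) = e^(−0.0937×0.3260) = 0.9699; e^(−k_r t) = e^(−1.39×0.3260) = 0.6356.
D = 2.443 × (0.9699 − 0.6356) + 1.71 × 0.6356 = 0.8167 + 1.087 = 1.904 mg/L.

D ≈ 1.90 mg/L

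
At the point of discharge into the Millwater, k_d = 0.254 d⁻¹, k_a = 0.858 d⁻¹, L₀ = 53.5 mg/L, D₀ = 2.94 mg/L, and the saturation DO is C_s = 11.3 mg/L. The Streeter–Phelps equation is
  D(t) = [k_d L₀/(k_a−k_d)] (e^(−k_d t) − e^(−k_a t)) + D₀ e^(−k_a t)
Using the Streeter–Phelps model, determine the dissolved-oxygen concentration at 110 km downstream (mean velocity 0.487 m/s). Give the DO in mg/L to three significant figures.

Travel time t = x/v = 110 km / (0.487 m/s) = 110000 m / 0.487 m/s = 225900 s = 2.614 d.
k_d L₀/(k_a−k_d) = 0.254×53.5/(0.858−0.254) = 13.59/0.6040 = 22.50 mg/L.
e^(−k_d t) = e^(−0.254×2.614) = 0.5148; e^(−k_a t) = e^(−0.858×2.614) = 0.1061.
D = 22.50 × (0.5148 − 0.1061) + 2.94 × 0.1061 = 9.194 + 0.3120 = 9.506 mg/L.
DO = C_s − D = 11.3 − 9.506 = 1.794 mg/L.

DO ≈ 1.79 mg/L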